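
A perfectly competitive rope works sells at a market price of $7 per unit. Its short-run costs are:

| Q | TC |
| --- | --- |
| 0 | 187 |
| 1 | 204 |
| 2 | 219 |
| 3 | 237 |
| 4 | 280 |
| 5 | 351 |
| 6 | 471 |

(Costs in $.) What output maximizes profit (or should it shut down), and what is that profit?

Q = 0 (shut down); profit = -$187

Compute π = P·Q − TC at each output: Q=0: -187; Q=1: -197; Q=2: -205; Q=3: -216; Q=4: -252; Q=5: -316; Q=6: -429.
Profit is highest at Q = 0. Equivalently, the lowest AVC in the table is 32/2 ≈ $16 at Q = 2, and P = $7 falls below it — price never covers variable cost, so the firm shuts down and loses only its fixed cost.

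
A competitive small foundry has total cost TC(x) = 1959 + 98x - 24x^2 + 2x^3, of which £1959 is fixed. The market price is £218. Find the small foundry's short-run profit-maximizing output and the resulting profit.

AVC = 98 - 24x + 2x^2 has its minimum £26 at x = 6; price £218 clears that bar, so the firm operates.
MC = 98 - 48x + 6x^2. Setting P = MC and taking the root on the rising branch gives x* = 10.
TR = 218·10 = 2180. TC = 1959 + 580 = 2539. Profit = 2180 − 2539 = -£359.
Shutting down would mean losing the fixed cost of £1959, so operating at a loss of £359 is better by £1600.

Profit = -£359 at x = 10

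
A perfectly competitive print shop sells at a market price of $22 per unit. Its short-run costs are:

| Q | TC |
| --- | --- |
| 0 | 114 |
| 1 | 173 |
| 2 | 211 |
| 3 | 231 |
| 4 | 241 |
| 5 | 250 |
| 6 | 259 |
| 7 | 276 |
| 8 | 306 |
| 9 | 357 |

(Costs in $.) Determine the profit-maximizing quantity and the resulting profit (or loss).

Compute π = P·Q − TC at each output: Q=0: -114; Q=1: -151; Q=2: -167; Q=3: -165; Q=4: -153; Q=5: -140; Q=6: -127; Q=7: -122; Q=8: -130; Q=9: -159.
Profit is highest at Q = 0. Equivalently, the lowest AVC in the table is 162/7 ≈ $23.14 at Q = 7, and P = $22 falls below it — price never covers variable cost, so the firm shuts down and loses only its fixed cost.

Q = 0 (shut down); profit = -$114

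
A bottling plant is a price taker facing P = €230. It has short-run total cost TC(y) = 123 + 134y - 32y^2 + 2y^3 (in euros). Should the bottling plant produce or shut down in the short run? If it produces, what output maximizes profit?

Produce at y = 12

Variable cost is VC = 134y - 32y^2 + 2y^3, so AVC = VC/y = 134 - 32y + 2y^2 and MC = dTC/dy = 134 - 64y + 6y^2.
The AVC parabola has its vertex at y = 32/4 = 8, where AVC = 134 - 32·8 + 2·8^2 = €6.
Because €230 ≥ €6, revenue can cover variable cost; the firm operates.
Set P = MC: 230 = 134 - 64y + 6y^2 → -96 - 64y + 6y^2 = 0. The roots are y = -4/3 and y = 12; the profit-maximizing output is on the rising part of MC, so y* = 12.
Check: AVC at y = 12 is €38 ≤ P, so revenue covers variable cost.
Profit = P·y − TC = 230·12 − 579 = €2181.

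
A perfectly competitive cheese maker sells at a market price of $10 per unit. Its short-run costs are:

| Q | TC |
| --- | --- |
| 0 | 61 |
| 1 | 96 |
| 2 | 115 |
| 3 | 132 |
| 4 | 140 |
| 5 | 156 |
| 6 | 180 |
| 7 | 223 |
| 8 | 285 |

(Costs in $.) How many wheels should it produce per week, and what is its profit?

Profit at each row (π = 10Q − TC): Q=0: -61; Q=1: -86; Q=2: -95; Q=3: -102; Q=4: -100; Q=5: -106; Q=6: -120; Q=7: -153; Q=8: -205.
Profit is highest at Q = 0. Equivalently, the lowest AVC in the table is 95/5 ≈ $19 at Q = 5, and P = $10 falls below it — price never covers variable cost, so the firm shuts down and loses only its fixed cost.

Q = 0 (shut down); profit = -$61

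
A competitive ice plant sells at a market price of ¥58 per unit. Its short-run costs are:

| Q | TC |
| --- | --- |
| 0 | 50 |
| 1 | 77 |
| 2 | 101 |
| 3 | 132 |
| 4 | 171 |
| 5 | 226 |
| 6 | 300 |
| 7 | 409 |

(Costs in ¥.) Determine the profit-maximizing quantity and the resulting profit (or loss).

Q = 5; profit = ¥64

Tabulate TR − TC: Q=0: -50; Q=1: -19; Q=2: 15; Q=3: 42; Q=4: 61; Q=5: 64; Q=6: 48; Q=7: -3.
Profit is maximized at Q = 5. AVC there is 176/5 = ¥35.20 ≤ P, so producing beats shutting down (which would give -¥50).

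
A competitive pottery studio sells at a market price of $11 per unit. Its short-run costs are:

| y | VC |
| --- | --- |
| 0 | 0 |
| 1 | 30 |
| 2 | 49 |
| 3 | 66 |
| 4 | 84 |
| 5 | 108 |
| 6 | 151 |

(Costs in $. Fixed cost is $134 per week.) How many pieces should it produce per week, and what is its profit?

Tabulate TR − TC: y=0: -134; y=1: -153; y=2: -161; y=3: -167; y=4: -174; y=5: -187; y=6: -219.
Profit is highest at y = 0. Equivalently, the lowest AVC in the table is 84/4 ≈ $21 at y = 4, and P = $11 falls below it — price never covers variable cost, so the firm shuts down and loses only its fixed cost.

y = 0 (shut down); profit = -$134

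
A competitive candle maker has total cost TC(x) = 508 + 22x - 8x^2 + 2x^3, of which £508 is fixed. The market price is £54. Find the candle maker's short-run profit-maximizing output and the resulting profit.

Profit = -£380 at x = 4

AVC = 22 - 8x + 2x^2 has its minimum £14 at x = 2; price £54 clears that bar, so the firm operates.
MC = 22 - 16x + 6x^2. Setting P = MC and taking the root on the rising branch gives x* = 4.
TR = 54·4 = 216. TC = 508 + 88 = 596. Profit = 216 − 596 = -£380.
By producing, the firm covers all variable cost plus £128 of fixed cost; shutting down would lose the full £508.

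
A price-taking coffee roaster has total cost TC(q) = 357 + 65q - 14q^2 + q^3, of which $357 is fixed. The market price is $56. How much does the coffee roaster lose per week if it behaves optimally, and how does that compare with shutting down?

AVC = 65 - 14q + q^2 has its minimum $16 at q = 7; price $56 clears that bar, so the firm operates.
With MC = 65 - 28q + 3q^2, P = MC on the upward-sloping part at q* = 9.
TR = 56·9 = 504. TC = 357 + 180 = 537. Profit = 504 − 537 = -$33.
Shutting down would mean losing the fixed cost of $357, so operating at a loss of $33 is better by $324.

Profit = -$33 at q = 9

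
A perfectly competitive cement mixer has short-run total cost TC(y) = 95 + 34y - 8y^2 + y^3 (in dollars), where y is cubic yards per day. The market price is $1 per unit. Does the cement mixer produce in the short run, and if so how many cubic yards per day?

Strip out fixed cost: VC = 34y - 8y^2 + y^3. Then AVC = 34 - 8y + y^2 and MC = 34 - 16y + 3y^2.
AVC is minimized where dAVC/dy = -8 + 2y = 0, at y = 4; min AVC = 34 - 8·4 + 4^2 = $18.
P = $1 lies below min AVC = $18; no output level covers variable cost.
Shutting down limits the loss to fixed cost, $95.

Shut down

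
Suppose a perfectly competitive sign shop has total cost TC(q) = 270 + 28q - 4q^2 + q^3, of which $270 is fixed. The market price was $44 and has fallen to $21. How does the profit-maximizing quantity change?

AVC = 28 - 4q + q^2, minimized at q = 2 where min AVC = $24. MC = 28 - 8q + 3q^2.
At P = $44 ≥ min AVC, set P = MC on the rising branch: q = 4.
At P = $21 < min AVC = $24, price no longer covers variable cost at any output, so the firm shuts down: q = 0.

Output falls from 4 to 0 (the firm shuts down)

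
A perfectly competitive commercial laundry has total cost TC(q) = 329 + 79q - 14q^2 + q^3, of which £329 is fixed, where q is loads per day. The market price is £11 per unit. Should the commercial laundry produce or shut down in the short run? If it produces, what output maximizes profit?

Variable cost is VC = 79q - 14q^2 + q^3, so AVC = VC/q = 79 - 14q + q^2 and MC = dTC/dq = 79 - 28q + 3q^2.
AVC is minimized where dAVC/dq = -14 + 2q = 0, at q = 7; min AVC = 79 - 14·7 + 7^2 = £30.
Since P = £11 < min AVC = £30, price fails to cover variable cost at any output.
Best response: produce nothing and absorb the £329 fixed cost.

Shut down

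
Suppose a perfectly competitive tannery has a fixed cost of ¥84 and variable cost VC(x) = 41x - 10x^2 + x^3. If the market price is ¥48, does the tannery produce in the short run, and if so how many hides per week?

Produce at x = 7

Variable cost is VC = 41x - 10x^2 + x^3, so AVC = VC/x = 41 - 10x + x^2 and MC = dTC/dx = 41 - 20x + 3x^2.
AVC hits its minimum where MC = AVC, at x = 5, giving min AVC = 41 - 10·5 + 5^2 = ¥16.
P = ¥48 exceeds min AVC = ¥16, so the firm stays open.
P = MC gives -7 - 20x + 3x^2 = 0, with roots -1/3 and 7. Take the larger (rising MC): x* = 7.
Check: AVC at x = 7 is ¥20 ≤ P, so revenue covers variable cost.
Profit = P·x − TC = 48·7 − 224 = ¥112.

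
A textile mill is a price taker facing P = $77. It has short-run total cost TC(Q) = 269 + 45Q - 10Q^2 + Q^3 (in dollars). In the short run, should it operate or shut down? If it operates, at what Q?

Produce at Q = 8

Variable cost is VC = 45Q - 10Q^2 + Q^3, so AVC = VC/Q = 45 - 10Q + Q^2 and MC = dTC/dQ = 45 - 20Q + 3Q^2.
The AVC parabola has its vertex at Q = 10/2 = 5, where AVC = 45 - 10·5 + 5^2 = $20.
P = $77 exceeds min AVC = $20, so the firm stays open.
Solving P = MC: -32 - 20Q + 3Q^2 = 0 ⇒ Q = -4/3 or 8. On the upward-sloping branch, Q* = 8.
Check: AVC at Q = 8 is $29 ≤ P, so revenue covers variable cost.
Profit = P·Q − TC = 77·8 − 501 = $115.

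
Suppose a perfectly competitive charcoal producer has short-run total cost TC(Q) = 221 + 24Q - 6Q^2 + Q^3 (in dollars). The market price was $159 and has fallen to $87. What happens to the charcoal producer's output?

Output falls from 9 to 7

MC = 24 - 12Q + 3Q^2; the shutdown threshold is min AVC = $15 (at Q = 3).
With P = $159 above the shutdown price, P = MC gives Q = 9.
At P = $87 ≥ min AVC, set P = MC: Q = 7. The firm stays open but cuts output.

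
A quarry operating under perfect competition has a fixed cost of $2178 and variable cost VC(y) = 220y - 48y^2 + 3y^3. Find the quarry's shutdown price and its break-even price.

AVC = 220 - 48y + 3y^2; minimized at y = 8, giving min AVC = $28. That is the shutdown price.
ATC = 2178/y + 220 - 48y + 3y^2. Setting dATC/dy = −2178/y^2 − 48 + 6y = 0 gives y = 11 (since 6·11^3 − 48·11^2 = 2178).
min ATC = 2178/11 + 220 − 48·11 + 3·11^2 = $253. That is the break-even price.
Between these two prices the firm operates at a loss; above $253 it earns a profit.

Shutdown price = $28; break-even price = $253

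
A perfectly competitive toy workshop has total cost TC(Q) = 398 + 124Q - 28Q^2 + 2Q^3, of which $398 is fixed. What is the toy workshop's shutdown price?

The firm shuts down when price falls below the minimum of average variable cost. AVC = VC/Q = 124 - 28Q + 2Q^2.
At the minimum of AVC, MC = AVC. MC = 124 - 56Q + 6Q^2; setting MC = AVC gives 4Q^2 - 28Q = 0, so Q = 7. min AVC = 26.
So the shutdown price is $26.

$26 per unit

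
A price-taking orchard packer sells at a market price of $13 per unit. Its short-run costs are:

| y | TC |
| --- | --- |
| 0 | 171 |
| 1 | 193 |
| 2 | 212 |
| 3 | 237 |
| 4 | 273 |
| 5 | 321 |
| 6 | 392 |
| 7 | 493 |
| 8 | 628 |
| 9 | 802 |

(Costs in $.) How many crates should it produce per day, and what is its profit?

Tabulate TR − TC: y=0: -171; y=1: -180; y=2: -186; y=3: -198; y=4: -221; y=5: -256; y=6: -314; y=7: -402; y=8: -524; y=9: -685.
Profit is highest at y = 0. Equivalently, the lowest AVC in the table is 41/2 ≈ $20.50 at y = 2, and P = $13 falls below it — price never covers variable cost, so the firm shuts down and loses only its fixed cost.

y = 0 (shut down); profit = -$171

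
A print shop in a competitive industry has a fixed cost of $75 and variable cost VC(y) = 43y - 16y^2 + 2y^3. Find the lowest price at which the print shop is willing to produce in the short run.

The firm shuts down when price falls below the minimum of average variable cost. AVC = VC/y = 43 - 16y + 2y^2.
At the minimum of AVC, MC = AVC. MC = 43 - 32y + 6y^2; setting MC = AVC gives 4y^2 - 16y = 0, so y = 4. min AVC = 11.
So the shutdown price is $11.

$11 per unit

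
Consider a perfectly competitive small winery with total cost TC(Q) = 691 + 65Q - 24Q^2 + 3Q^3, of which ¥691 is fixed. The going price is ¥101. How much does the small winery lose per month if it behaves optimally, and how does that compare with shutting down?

AVC = 65 - 24Q + 3Q^2; min AVC = ¥17 at Q = 4. Since P = ¥101 ≥ min AVC, the firm produces.
MC = 65 - 48Q + 9Q^2. Setting P = MC and taking the root on the rising branch gives Q* = 6.
TR = 101·6 = 606. TC = 691 + 174 = 865. Profit = 606 − 865 = -¥259.
By producing, the firm covers all variable cost plus ¥432 of fixed cost; shutting down would lose the full ¥691.

Profit = -¥259 at Q = 6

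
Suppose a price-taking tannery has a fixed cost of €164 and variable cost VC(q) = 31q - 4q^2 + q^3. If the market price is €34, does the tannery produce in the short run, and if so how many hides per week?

Variable cost is VC = 31q - 4q^2 + q^3, so AVC = VC/q = 31 - 4q + q^2 and MC = dTC/dq = 31 - 8q + 3q^2.
AVC hits its minimum where MC = AVC, at q = 2, giving min AVC = 31 - 4·2 + 2^2 = €27.
Since P = €34 ≥ min AVC = €27, price covers variable cost and the firm should produce.
Set P = MC: 34 = 31 - 8q + 3q^2 → -3 - 8q + 3q^2 = 0. The roots are q = -1/3 and q = 3; the profit-maximizing output is on the rising part of MC, so q* = 3.
Check: AVC at q = 3 is €28 ≤ P, so revenue covers variable cost.
Profit = P·q − TC = 34·3 − 248 = -€146, a loss, but smaller than the €164 fixed cost the firm would lose by shutting down.

Produce at q = 3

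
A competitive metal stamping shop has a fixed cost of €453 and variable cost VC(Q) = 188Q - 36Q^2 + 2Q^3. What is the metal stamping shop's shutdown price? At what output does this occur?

€26 per unit, at Q = 9

The shutdown price is the minimum of AVC. VC = 188Q - 36Q^2 + 2Q^3, so AVC = 188 - 36Q + 2Q^2.
dAVC/dQ = -36 + 4Q = 0 gives Q = 9. min AVC = 188 - 36·9 + 2·9^2 = 26.
The firm shuts down for any P below €26.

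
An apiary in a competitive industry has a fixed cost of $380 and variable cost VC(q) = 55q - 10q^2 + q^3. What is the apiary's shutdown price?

The firm shuts down when price falls below the minimum of average variable cost. AVC = VC/q = 55 - 10q + q^2.
dAVC/dq = -10 + 2q = 0 gives q = 5. min AVC = 55 - 10·5 + 5^2 = 30.
So the shutdown price is $30.

$30 per unit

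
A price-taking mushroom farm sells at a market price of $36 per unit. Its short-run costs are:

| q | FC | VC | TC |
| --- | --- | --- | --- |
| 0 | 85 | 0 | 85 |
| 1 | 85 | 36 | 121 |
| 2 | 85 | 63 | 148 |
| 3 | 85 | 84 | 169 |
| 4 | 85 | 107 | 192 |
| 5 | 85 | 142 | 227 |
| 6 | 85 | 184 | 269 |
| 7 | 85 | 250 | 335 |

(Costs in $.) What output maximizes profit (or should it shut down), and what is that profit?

q = 5; profit = -$47

Compute π = P·q − TC at each output: q=0: -85; q=1: -85; q=2: -76; q=3: -61; q=4: -48; q=5: -47; q=6: -53; q=7: -83.
Profit is maximized at q = 5. AVC there is 142/5 = $28.40 ≤ P, so producing beats shutting down (which would give -$85).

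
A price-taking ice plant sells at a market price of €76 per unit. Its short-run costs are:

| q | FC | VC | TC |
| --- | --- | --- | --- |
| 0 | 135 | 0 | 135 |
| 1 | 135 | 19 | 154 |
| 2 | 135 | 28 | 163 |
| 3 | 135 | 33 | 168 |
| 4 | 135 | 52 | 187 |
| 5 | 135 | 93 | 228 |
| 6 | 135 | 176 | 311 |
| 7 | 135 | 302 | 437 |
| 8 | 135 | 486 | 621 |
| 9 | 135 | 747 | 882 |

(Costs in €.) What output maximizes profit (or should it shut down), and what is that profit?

q = 5; profit = €152

Profit at each row (π = 76q − TC): q=0: -135; q=1: -78; q=2: -11; q=3: 60; q=4: 117; q=5: 152; q=6: 145; q=7: 95; q=8: -13; q=9: -198.
Profit is maximized at q = 5. AVC there is 93/5 = €18.60 ≤ P, so producing beats shutting down (which would give -€135).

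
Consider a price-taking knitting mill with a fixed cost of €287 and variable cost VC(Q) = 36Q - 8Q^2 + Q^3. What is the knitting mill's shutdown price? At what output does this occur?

Short-run supply begins at min AVC. From VC = 36Q - 8Q^2 + Q^3, AVC = 36 - 8Q + Q^2.
dAVC/dQ = -8 + 2Q = 0 gives Q = 4. min AVC = 36 - 8·4 + 4^2 = 20.
So the shutdown price is €20.

€20 per unit, at Q = 4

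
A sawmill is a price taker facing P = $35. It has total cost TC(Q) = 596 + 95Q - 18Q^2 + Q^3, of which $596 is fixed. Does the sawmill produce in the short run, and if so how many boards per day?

Produce at Q = 10

Variable cost is VC = 95Q - 18Q^2 + Q^3, so AVC = VC/Q = 95 - 18Q + Q^2 and MC = dTC/dQ = 95 - 36Q + 3Q^2.
AVC hits its minimum where MC = AVC, at Q = 9, giving min AVC = 95 - 18·9 + 9^2 = $14.
Because $35 ≥ $14, revenue can cover variable cost; the firm operates.
Set P = MC: 35 = 95 - 36Q + 3Q^2 → 60 - 36Q + 3Q^2 = 0. The roots are Q = 2 and Q = 10; the profit-maximizing output is on the rising part of MC, so Q* = 10.
Check: AVC at Q = 10 is $15 ≤ P, so revenue covers variable cost.
Profit = P·Q − TC = 35·10 − 746 = -$396, a loss, but smaller than the $596 fixed cost the firm would lose by shutting down.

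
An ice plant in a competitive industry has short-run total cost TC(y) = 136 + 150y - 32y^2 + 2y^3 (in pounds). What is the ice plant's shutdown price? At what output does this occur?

£22 per unit, at y = 8

The shutdown price is the minimum of AVC. VC = 150y - 32y^2 + 2y^3, so AVC = 150 - 32y + 2y^2.
dAVC/dy = -32 + 4y = 0 gives y = 8. min AVC = 150 - 32·8 + 2·8^2 = 22.
So the shutdown price is £22.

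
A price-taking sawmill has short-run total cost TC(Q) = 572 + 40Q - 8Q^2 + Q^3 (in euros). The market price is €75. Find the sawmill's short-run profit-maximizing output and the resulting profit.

AVC = 40 - 8Q + Q^2; min AVC = €24 at Q = 4. Since P = €75 ≥ min AVC, the firm produces.
MC = 40 - 16Q + 3Q^2. Setting P = MC and taking the root on the rising branch gives Q* = 7.
TR = 75·7 = 525. TC = 572 + 231 = 803. Profit = 525 − 803 = -€278.
By producing, the firm covers all variable cost plus €294 of fixed cost; shutting down would lose the full €572.

Profit = -€278 at Q = 7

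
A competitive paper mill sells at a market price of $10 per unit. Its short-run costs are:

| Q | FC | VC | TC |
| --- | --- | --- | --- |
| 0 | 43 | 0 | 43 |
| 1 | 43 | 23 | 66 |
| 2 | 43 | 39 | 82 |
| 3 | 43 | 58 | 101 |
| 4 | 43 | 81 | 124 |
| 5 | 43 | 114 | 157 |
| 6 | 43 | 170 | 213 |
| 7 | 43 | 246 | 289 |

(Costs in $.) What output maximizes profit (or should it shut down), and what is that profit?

Compute π = P·Q − TC at each output: Q=0: -43; Q=1: -56; Q=2: -62; Q=3: -71; Q=4: -84; Q=5: -107; Q=6: -153; Q=7: -219.
Profit is highest at Q = 0. Equivalently, the lowest AVC in the table is 58/3 ≈ $19.33 at Q = 3, and P = $10 falls below it — price never covers variable cost, so the firm shuts down and loses only its fixed cost.

Q = 0 (shut down); profit = -$43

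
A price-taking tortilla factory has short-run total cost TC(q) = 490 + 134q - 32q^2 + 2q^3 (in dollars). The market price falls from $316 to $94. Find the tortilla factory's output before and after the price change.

Output falls from 13 to 10

AVC = 134 - 32q + 2q^2, minimized at q = 8 where min AVC = $6. MC = 134 - 64q + 6q^2.
At P = $316 ≥ min AVC, set P = MC on the rising branch: q = 13.
At P = $94 ≥ min AVC, set P = MC: q = 10. The firm stays open but cuts output.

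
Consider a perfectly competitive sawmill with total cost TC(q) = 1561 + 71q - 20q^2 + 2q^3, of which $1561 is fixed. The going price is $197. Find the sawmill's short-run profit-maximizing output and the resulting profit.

Profit = -$265 at q = 9

AVC = 71 - 20q + 2q^2 has its minimum $21 at q = 5; price $197 clears that bar, so the firm operates.
MC = 71 - 40q + 6q^2. Setting P = MC and taking the root on the rising branch gives q* = 9.
TR = 197·9 = 1773. TC = 1561 + 477 = 2038. Profit = 1773 − 2038 = -$265.
Shutting down would mean losing the fixed cost of $1561, so operating at a loss of $265 is better by $1296.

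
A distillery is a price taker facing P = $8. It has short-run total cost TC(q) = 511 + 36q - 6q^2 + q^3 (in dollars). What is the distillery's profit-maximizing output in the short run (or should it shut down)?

Strip out fixed cost: VC = 36q - 6q^2 + q^3. Then AVC = 36 - 6q + q^2 and MC = 36 - 12q + 3q^2.
The AVC parabola has its vertex at q = 6/2 = 3, where AVC = 36 - 6·3 + 3^2 = $27.
With P < min AVC ($8 < $27), every unit sold adds to the loss.
Best response: produce nothing and absorb the $511 fixed cost.

Shut down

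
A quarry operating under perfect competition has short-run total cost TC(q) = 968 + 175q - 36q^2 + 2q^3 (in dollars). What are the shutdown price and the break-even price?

AVC = 175 - 36q + 2q^2; minimized at q = 9, giving min AVC = $13. That is the shutdown price.
ATC = 968/q + 175 - 36q + 2q^2. Setting dATC/dq = −968/q^2 − 36 + 4q = 0 gives q = 11 (since 4·11^3 − 36·11^2 = 968).
min ATC = 968/11 + 175 − 36·11 + 2·11^2 = $109. That is the break-even price.
For $13 ≤ P < $109 the firm produces at a loss; below $13 it shuts down.

Shutdown price = $13; break-even price = $109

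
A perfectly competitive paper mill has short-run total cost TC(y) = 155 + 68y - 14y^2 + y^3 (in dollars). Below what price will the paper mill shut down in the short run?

$19 per unit

The firm shuts down when price falls below the minimum of average variable cost. AVC = VC/y = 68 - 14y + y^2.
dAVC/dy = -14 + 2y = 0 gives y = 7. min AVC = 68 - 14·7 + 7^2 = 19.
The firm shuts down for any P below $19.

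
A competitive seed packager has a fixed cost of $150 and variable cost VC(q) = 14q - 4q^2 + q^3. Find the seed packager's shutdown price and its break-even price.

Shutdown price = $10; break-even price = $49

Shutdown price = min AVC. AVC = 14 - 4q + q^2, with vertex at q = 2 and minimum $10.
ATC = 150/q + 14 - 4q + q^2. Setting dATC/dq = −150/q^2 − 4 + 2q = 0 gives q = 5 (since 2·5^3 − 4·5^2 = 150).
min ATC = 150/5 + 14 − 4·5 + 5^2 = $49. That is the break-even price.
Between these two prices the firm operates at a loss; above $49 it earns a profit.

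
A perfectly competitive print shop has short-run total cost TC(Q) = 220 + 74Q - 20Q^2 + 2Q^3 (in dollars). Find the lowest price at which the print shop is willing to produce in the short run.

The firm shuts down when price falls below the minimum of average variable cost. AVC = VC/Q = 74 - 20Q + 2Q^2.
At the minimum of AVC, MC = AVC. MC = 74 - 40Q + 6Q^2; setting MC = AVC gives 4Q^2 - 20Q = 0, so Q = 5. min AVC = 24.
For P < $24 the firm produces nothing.

$24 per unit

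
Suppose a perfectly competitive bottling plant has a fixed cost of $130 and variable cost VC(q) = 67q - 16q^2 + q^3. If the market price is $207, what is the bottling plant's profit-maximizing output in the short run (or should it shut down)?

Produce at q = 14

From TC, MC = TC'(q) = 67 - 32q + 3q^2 and AVC = VC/q = 67 - 16q + q^2.
AVC hits its minimum where MC = AVC, at q = 8, giving min AVC = 67 - 16·8 + 8^2 = $3.
Because $207 ≥ $3, revenue can cover variable cost; the firm operates.
Set P = MC: 207 = 67 - 32q + 3q^2 → -140 - 32q + 3q^2 = 0. The roots are q = -10/3 and q = 14; the profit-maximizing output is on the rising part of MC, so q* = 14.
Check: AVC at q = 14 is $39 ≤ P, so revenue covers variable cost.
Profit = P·q − TC = 207·14 − 676 = $2222.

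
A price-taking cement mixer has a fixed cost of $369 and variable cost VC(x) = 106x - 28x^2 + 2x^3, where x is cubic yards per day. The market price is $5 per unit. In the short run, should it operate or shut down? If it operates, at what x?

Strip out fixed cost: VC = 106x - 28x^2 + 2x^3. Then AVC = 106 - 28x + 2x^2 and MC = 106 - 56x + 6x^2.
AVC hits its minimum where MC = AVC, at x = 7, giving min AVC = 106 - 28·7 + 2·7^2 = $8.
Since P = $5 < min AVC = $8, price fails to cover variable cost at any output.
Shutting down limits the loss to fixed cost, $369.

Shut down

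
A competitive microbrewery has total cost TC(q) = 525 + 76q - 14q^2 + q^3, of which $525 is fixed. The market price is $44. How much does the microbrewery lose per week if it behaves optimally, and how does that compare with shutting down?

AVC = 76 - 14q + q^2; min AVC = $27 at q = 7. Since P = $44 ≥ min AVC, the firm produces.
MC = 76 - 28q + 3q^2. Setting P = MC and taking the root on the rising branch gives q* = 8.
TR = 44·8 = 352. TC = 525 + 224 = 749. Profit = 352 − 749 = -$397.
That loss of $397 beats the $525 the firm would lose by shutting down; producing recovers $128 of fixed cost.

Profit = -$397 at q = 8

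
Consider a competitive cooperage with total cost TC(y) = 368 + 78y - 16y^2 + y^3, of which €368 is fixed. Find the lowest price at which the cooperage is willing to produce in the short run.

€14 per unit

Short-run supply begins at min AVC. From VC = 78y - 16y^2 + y^3, AVC = 78 - 16y + y^2.
dAVC/dy = -16 + 2y = 0 gives y = 8. min AVC = 78 - 16·8 + 8^2 = 14.
The firm shuts down for any P below €14.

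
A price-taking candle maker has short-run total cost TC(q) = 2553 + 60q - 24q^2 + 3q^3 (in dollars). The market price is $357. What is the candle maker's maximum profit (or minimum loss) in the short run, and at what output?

Profit = -$123 at q = 9

AVC = 60 - 24q + 3q^2 has its minimum $12 at q = 4; price $357 clears that bar, so the firm operates.
With MC = 60 - 48q + 9q^2, P = MC on the upward-sloping part at q* = 9.
TR = 357·9 = 3213. TC = 2553 + 783 = 3336. Profit = 3213 − 3336 = -$123.
Shutting down would mean losing the fixed cost of $2553, so operating at a loss of $123 is better by $2430.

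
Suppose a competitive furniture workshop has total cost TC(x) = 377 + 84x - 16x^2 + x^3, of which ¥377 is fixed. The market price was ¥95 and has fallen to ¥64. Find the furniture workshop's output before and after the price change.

AVC = 84 - 16x + x^2, minimized at x = 8 where min AVC = ¥20. MC = 84 - 32x + 3x^2.
At P = ¥95 ≥ min AVC, set P = MC on the rising branch: x = 11.
At P = ¥64 ≥ min AVC, set P = MC: x = 10. The firm stays open but cuts output.

Output falls from 11 to 10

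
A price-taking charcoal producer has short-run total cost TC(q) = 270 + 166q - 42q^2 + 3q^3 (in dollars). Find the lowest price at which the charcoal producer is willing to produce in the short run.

$19 per unit

Short-run supply begins at min AVC. From VC = 166q - 42q^2 + 3q^3, AVC = 166 - 42q + 3q^2.
dAVC/dq = -42 + 6q = 0 gives q = 7. min AVC = 166 - 42·7 + 3·7^2 = 19.
The firm shuts down for any P below $19.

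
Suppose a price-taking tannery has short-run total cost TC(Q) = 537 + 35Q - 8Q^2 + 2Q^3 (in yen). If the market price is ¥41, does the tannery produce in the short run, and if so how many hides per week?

Variable cost is VC = 35Q - 8Q^2 + 2Q^3, so AVC = VC/Q = 35 - 8Q + 2Q^2 and MC = dTC/dQ = 35 - 16Q + 6Q^2.
AVC hits its minimum where MC = AVC, at Q = 2, giving min AVC = 35 - 8·2 + 2·2^2 = ¥27.
Since P = ¥41 ≥ min AVC = ¥27, price covers variable cost and the firm should produce.
Solving P = MC: -6 - 16Q + 6Q^2 = 0 ⇒ Q = -1/3 or 3. On the upward-sloping branch, Q* = 3.
Check: AVC at Q = 3 is ¥29 ≤ P, so revenue covers variable cost.
Profit = P·Q − TC = 41·3 − 624 = -¥501, a loss, but smaller than the ¥537 fixed cost the firm would lose by shutting down.

Produce at Q = 3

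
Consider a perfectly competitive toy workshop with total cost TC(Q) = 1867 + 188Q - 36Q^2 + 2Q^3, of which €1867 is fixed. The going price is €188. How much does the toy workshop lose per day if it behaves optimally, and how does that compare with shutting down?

AVC = 188 - 36Q + 2Q^2 has its minimum €26 at Q = 9; price €188 clears that bar, so the firm operates.
With MC = 188 - 72Q + 6Q^2, P = MC on the upward-sloping part at Q* = 12.
TR = 188·12 = 2256. TC = 1867 + 528 = 2395. Profit = 2256 − 2395 = -€139.
Shutting down would mean losing the fixed cost of €1867, so operating at a loss of €139 is better by €1728.

Profit = -€139 at Q = 12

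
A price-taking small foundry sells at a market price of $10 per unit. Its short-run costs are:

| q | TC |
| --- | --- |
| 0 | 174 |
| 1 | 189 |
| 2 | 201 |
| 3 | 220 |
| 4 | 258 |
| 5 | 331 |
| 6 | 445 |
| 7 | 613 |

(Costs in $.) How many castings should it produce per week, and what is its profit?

Compute π = P·q − TC at each output: q=0: -174; q=1: -179; q=2: -181; q=3: -190; q=4: -218; q=5: -281; q=6: -385; q=7: -543.
Profit is highest at q = 0. Equivalently, the lowest AVC in the table is 27/2 ≈ $13.50 at q = 2, and P = $10 falls below it — price never covers variable cost, so the firm shuts down and loses only its fixed cost.

q = 0 (shut down); profit = -$174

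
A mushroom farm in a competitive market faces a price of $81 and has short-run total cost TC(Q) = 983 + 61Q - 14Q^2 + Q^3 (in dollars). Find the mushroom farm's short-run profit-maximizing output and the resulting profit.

Profit = -$383 at Q = 10

AVC = 61 - 14Q + Q^2 has its minimum $12 at Q = 7; price $81 clears that bar, so the firm operates.
MC = 61 - 28Q + 3Q^2. Setting P = MC and taking the root on the rising branch gives Q* = 10.
TR = 81·10 = 810. TC = 983 + 210 = 1193. Profit = 810 − 1193 = -$383.
Shutting down would mean losing the fixed cost of $983, so operating at a loss of $383 is better by $600.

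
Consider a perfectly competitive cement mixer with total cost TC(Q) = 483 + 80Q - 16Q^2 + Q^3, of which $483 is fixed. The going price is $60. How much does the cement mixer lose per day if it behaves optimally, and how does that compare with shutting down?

Profit = -$83 at Q = 10

AVC = 80 - 16Q + Q^2 has its minimum $16 at Q = 8; price $60 clears that bar, so the firm operates.
With MC = 80 - 32Q + 3Q^2, P = MC on the upward-sloping part at Q* = 10.
TR = 60·10 = 600. TC = 483 + 200 = 683. Profit = 600 − 683 = -$83.
Shutting down would mean losing the fixed cost of $483, so operating at a loss of $83 is better by $400.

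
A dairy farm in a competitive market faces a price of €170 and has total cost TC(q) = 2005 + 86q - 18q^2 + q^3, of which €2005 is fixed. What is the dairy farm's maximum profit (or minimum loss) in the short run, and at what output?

AVC = 86 - 18q + q^2; min AVC = €5 at q = 9. Since P = €170 ≥ min AVC, the firm produces.
With MC = 86 - 36q + 3q^2, P = MC on the upward-sloping part at q* = 14.
TR = 170·14 = 2380. TC = 2005 + 420 = 2425. Profit = 2380 − 2425 = -€45.
That loss of €45 beats the €2005 the firm would lose by shutting down; producing recovers €1960 of fixed cost.

Profit = -€45 at q = 14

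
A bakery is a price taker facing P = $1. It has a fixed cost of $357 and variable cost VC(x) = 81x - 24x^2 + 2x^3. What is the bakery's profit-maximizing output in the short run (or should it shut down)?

Strip out fixed cost: VC = 81x - 24x^2 + 2x^3. Then AVC = 81 - 24x + 2x^2 and MC = 81 - 48x + 6x^2.
AVC hits its minimum where MC = AVC, at x = 6, giving min AVC = 81 - 24·6 + 2·6^2 = $9.
Since P = $1 < min AVC = $9, price fails to cover variable cost at any output.
Best response: produce nothing and absorb the $357 fixed cost.

Shut down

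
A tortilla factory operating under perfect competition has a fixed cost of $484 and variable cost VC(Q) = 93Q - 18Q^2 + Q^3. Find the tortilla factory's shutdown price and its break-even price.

AVC = 93 - 18Q + Q^2; minimized at Q = 9, giving min AVC = $12. That is the shutdown price.
ATC = 484/Q + 93 - 18Q + Q^2. Setting dATC/dQ = −484/Q^2 − 18 + 2Q = 0 gives Q = 11 (since 2·11^3 − 18·11^2 = 484).
min ATC = 484/11 + 93 − 18·11 + 11^2 = $60. That is the break-even price.
Between these two prices the firm operates at a loss; above $60 it earns a profit.

Shutdown price = $12; break-even price = $60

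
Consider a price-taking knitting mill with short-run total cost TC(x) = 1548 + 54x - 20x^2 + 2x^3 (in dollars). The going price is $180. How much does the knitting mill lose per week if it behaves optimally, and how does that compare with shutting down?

AVC = 54 - 20x + 2x^2; min AVC = $4 at x = 5. Since P = $180 ≥ min AVC, the firm produces.
MC = 54 - 40x + 6x^2. Setting P = MC and taking the root on the rising branch gives x* = 9.
TR = 180·9 = 1620. TC = 1548 + 324 = 1872. Profit = 1620 − 1872 = -$252.
Shutting down would mean losing the fixed cost of $1548, so operating at a loss of $252 is better by $1296.

Profit = -$252 at x = 9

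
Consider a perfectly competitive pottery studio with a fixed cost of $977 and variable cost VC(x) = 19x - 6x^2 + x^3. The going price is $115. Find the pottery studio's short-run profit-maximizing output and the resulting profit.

AVC = 19 - 6x + x^2; min AVC = $10 at x = 3. Since P = $115 ≥ min AVC, the firm produces.
MC = 19 - 12x + 3x^2. Setting P = MC and taking the root on the rising branch gives x* = 8.
TR = 115·8 = 920. TC = 977 + 280 = 1257. Profit = 920 − 1257 = -$337.
That loss of $337 beats the $977 the firm would lose by shutting down; producing recovers $640 of fixed cost.

Profit = -$337 at x = 8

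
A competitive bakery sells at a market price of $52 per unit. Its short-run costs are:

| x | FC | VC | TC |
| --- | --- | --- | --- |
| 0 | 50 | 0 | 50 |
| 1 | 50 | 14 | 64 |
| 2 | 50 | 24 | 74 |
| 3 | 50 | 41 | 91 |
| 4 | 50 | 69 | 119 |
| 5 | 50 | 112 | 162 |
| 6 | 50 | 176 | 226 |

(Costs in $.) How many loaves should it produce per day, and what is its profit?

Profit at each row (π = 52x − TC): x=0: -50; x=1: -12; x=2: 30; x=3: 65; x=4: 89; x=5: 98; x=6: 86.
Profit is maximized at x = 5. AVC there is 112/5 = $22.40 ≤ P, so producing beats shutting down (which would give -$50).

x = 5; profit = $98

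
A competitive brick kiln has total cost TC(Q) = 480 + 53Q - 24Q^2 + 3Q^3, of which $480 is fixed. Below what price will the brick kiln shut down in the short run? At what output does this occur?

$5 per unit, at Q = 4

The firm shuts down when price falls below the minimum of average variable cost. AVC = VC/Q = 53 - 24Q + 3Q^2.
At the minimum of AVC, MC = AVC. MC = 53 - 48Q + 9Q^2; setting MC = AVC gives 6Q^2 - 24Q = 0, so Q = 4. min AVC = 5.
So the shutdown price is $5.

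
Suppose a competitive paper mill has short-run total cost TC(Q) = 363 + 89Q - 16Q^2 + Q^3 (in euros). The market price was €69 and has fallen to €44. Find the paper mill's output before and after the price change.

MC = 89 - 32Q + 3Q^2; the shutdown threshold is min AVC = €25 (at Q = 8).
With P = €69 above the shutdown price, P = MC gives Q = 10.
At P = €44 ≥ min AVC, set P = MC: Q = 9. The firm stays open but cuts output.

Output falls from 10 to 9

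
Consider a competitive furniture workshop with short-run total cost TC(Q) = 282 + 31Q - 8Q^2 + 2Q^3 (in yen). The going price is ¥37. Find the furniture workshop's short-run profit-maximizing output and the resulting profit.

Profit = -¥246 at Q = 3

AVC = 31 - 8Q + 2Q^2 has its minimum ¥23 at Q = 2; price ¥37 clears that bar, so the firm operates.
With MC = 31 - 16Q + 6Q^2, P = MC on the upward-sloping part at Q* = 3.
TR = 37·3 = 111. TC = 282 + 75 = 357. Profit = 111 − 357 = -¥246.
That loss of ¥246 beats the ¥282 the firm would lose by shutting down; producing recovers ¥36 of fixed cost.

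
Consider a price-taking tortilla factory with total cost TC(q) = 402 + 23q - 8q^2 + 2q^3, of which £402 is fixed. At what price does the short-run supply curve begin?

£15 per unit

Short-run supply begins at min AVC. From VC = 23q - 8q^2 + 2q^3, AVC = 23 - 8q + 2q^2.
At the minimum of AVC, MC = AVC. MC = 23 - 16q + 6q^2; setting MC = AVC gives 4q^2 - 8q = 0, so q = 2. min AVC = 15.
So the shutdown price is £15.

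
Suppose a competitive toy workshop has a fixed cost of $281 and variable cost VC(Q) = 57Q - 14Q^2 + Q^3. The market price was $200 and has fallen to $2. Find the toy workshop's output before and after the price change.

AVC = 57 - 14Q + Q^2, minimized at Q = 7 where min AVC = $8. MC = 57 - 28Q + 3Q^2.
With P = $200 above the shutdown price, P = MC gives Q = 13.
At P = $2 < min AVC = $8, price no longer covers variable cost at any output, so the firm shuts down: Q = 0.

Output falls from 13 to 0 (the firm shuts down)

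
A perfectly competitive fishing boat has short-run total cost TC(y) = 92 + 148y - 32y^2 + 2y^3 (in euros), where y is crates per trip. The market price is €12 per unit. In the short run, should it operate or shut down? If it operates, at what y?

Shut down

From TC, MC = TC'(y) = 148 - 64y + 6y^2 and AVC = VC/y = 148 - 32y + 2y^2.
The AVC parabola has its vertex at y = 32/4 = 8, where AVC = 148 - 32·8 + 2·8^2 = €20.
With P < min AVC (€12 < €20), every unit sold adds to the loss.
Best response: produce nothing and absorb the €92 fixed cost.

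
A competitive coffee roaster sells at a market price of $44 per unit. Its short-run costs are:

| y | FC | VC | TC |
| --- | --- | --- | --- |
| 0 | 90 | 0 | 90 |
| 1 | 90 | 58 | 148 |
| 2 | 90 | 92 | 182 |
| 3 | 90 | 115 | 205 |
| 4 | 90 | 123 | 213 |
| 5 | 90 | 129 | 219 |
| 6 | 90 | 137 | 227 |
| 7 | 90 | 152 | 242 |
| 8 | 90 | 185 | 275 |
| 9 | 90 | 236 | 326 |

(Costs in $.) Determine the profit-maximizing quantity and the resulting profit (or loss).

Compute π = P·y − TC at each output: y=0: -90; y=1: -104; y=2: -94; y=3: -73; y=4: -37; y=5: 1; y=6: 37; y=7: 66; y=8: 77; y=9: 70.
Profit is maximized at y = 8. AVC there is 185/8 = $23.12 ≤ P, so producing beats shutting down (which would give -$90).

y = 8; profit = $77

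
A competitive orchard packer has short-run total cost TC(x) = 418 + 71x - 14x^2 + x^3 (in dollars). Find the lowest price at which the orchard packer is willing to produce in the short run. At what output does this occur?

$22 per unit, at x = 7

The shutdown price is the minimum of AVC. VC = 71x - 14x^2 + x^3, so AVC = 71 - 14x + x^2.
dAVC/dx = -14 + 2x = 0 gives x = 7. min AVC = 71 - 14·7 + 7^2 = 22.
The firm shuts down for any P below $22.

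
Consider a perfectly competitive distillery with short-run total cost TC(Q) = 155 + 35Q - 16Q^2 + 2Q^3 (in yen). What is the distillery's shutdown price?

¥3 per unit

The firm shuts down when price falls below the minimum of average variable cost. AVC = VC/Q = 35 - 16Q + 2Q^2.
At the minimum of AVC, MC = AVC. MC = 35 - 32Q + 6Q^2; setting MC = AVC gives 4Q^2 - 16Q = 0, so Q = 4. min AVC = 3.
The firm shuts down for any P below ¥3.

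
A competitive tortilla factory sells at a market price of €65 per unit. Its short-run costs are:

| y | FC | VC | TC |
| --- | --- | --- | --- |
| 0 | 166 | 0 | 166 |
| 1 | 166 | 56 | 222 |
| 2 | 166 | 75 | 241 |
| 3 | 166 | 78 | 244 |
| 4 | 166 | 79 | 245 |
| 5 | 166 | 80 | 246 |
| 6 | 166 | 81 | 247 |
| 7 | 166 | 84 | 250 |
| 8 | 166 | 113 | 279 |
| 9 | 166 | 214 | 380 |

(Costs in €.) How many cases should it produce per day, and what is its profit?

Tabulate TR − TC: y=0: -166; y=1: -157; y=2: -111; y=3: -49; y=4: 15; y=5: 79; y=6: 143; y=7: 205; y=8: 241; y=9: 205.
Profit is maximized at y = 8. AVC there is 113/8 = €14.12 ≤ P, so producing beats shutting down (which would give -€166).

y = 8; profit = €241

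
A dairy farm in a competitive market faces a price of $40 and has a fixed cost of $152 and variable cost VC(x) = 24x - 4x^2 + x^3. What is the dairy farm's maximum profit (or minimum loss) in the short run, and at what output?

AVC = 24 - 4x + x^2; min AVC = $20 at x = 2. Since P = $40 ≥ min AVC, the firm produces.
With MC = 24 - 8x + 3x^2, P = MC on the upward-sloping part at x* = 4.
TR = 40·4 = 160. TC = 152 + 96 = 248. Profit = 160 − 248 = -$88.
That loss of $88 beats the $152 the firm would lose by shutting down; producing recovers $64 of fixed cost.

Profit = -$88 at x = 4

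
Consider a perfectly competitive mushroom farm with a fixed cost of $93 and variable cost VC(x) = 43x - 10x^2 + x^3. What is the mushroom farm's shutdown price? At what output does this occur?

The firm shuts down when price falls below the minimum of average variable cost. AVC = VC/x = 43 - 10x + x^2.
dAVC/dx = -10 + 2x = 0 gives x = 5. min AVC = 43 - 10·5 + 5^2 = 18.
For P < $18 the firm produces nothing.

$18 per unit, at x = 5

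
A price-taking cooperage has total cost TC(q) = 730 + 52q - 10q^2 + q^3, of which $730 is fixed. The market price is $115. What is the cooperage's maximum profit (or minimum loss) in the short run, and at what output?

Profit = -$82 at q = 9

AVC = 52 - 10q + q^2; min AVC = $27 at q = 5. Since P = $115 ≥ min AVC, the firm produces.
With MC = 52 - 20q + 3q^2, P = MC on the upward-sloping part at q* = 9.
TR = 115·9 = 1035. TC = 730 + 387 = 1117. Profit = 1035 − 1117 = -$82.
That loss of $82 beats the $730 the firm would lose by shutting down; producing recovers $648 of fixed cost.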